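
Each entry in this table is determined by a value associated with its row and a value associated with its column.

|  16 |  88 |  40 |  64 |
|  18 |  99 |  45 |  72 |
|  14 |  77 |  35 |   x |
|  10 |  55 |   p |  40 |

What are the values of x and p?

x = 56, p = 25

Each row is a constant multiple of every other row — this is a multiplication table with the headers hidden.
Row 3 is 14/16 = 7/8 times row 1, so its entry in column 4 is 64 × 7/8 = 56.
Row 4 is 10/16 = 5/8 times row 1, so its entry in column 3 is 40 × 5/8 = 25.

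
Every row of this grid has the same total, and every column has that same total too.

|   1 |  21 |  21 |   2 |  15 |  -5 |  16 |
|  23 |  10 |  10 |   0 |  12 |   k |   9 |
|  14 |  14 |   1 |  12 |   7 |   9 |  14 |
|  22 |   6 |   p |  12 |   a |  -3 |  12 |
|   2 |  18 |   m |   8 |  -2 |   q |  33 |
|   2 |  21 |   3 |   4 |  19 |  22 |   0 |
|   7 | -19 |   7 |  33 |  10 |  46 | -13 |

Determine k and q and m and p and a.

Rows 1 and 3 both sum to 71, so that's the common total.
Column 5: 15 + 12 + 7 − 2 + 19 + 10 = 61, so its missing entry is 71 − 61 = 10.
Row 2: 23 + 10 + 10 + 0 + 12 + 9 = 64, so its missing entry is 71 − 64 = 7.
Column 6: -5 + 7 + 9 − 3 + 22 + 46 = 76, so its missing entry is 71 − 76 = -5.
Row 5: 2 + 18 + 8 − 2 − 5 + 33 = 54, so its missing entry is 71 − 54 = 17.
Row 4: 22 + 6 + 12 + 10 − 3 + 12 = 59, so its missing entry is 71 − 59 = 12.

k = 7, q = -5, m = 17, p = 12, a = 10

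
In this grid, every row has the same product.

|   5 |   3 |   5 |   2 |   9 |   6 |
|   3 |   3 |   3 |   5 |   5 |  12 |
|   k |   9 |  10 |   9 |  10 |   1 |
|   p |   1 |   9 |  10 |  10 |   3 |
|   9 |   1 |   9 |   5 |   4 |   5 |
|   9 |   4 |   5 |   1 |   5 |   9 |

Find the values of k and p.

k = 1, p = 3

Rows 2 and 5 each multiply to 8100, so every row has product 8100.
Row 3: 9×10×9×10×1 = 8100, so the missing entry is 8100 ÷ 8100 = 1.
Row 4: 1×9×10×10×3 = 2700, so the missing entry is 8100 ÷ 2700 = 3.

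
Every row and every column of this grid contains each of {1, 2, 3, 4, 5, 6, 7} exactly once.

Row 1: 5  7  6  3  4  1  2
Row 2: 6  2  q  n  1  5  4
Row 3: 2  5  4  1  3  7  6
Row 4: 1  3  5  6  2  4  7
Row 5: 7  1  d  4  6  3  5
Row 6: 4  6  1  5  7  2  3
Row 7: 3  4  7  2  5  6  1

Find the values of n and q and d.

For row 2, column 4: column 4 already has {1, 2, 3, 4, 5, 6}; that leaves 7.
For row 2, column 3: row 2 already has {1, 2, 4, 5, 6, 7}; that leaves 3.
For row 5, column 3: row 5 already has {1, 3, 4, 5, 6, 7}; that leaves 2.

n = 7, q = 3, d = 2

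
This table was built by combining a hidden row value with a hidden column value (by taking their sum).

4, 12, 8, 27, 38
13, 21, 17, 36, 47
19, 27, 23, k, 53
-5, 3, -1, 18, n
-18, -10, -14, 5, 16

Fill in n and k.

n = 29, k = 42

The difference between any two rows is the same in every column — this is an addition table with the headers hidden.
Row 4 minus row 1 is -1 − 8 = -9, so its entry in column 5 is 38 + (-9) = 29.
Row 3 minus row 1 is 23 − 8 = 15, so its entry in column 4 is 27 + 15 = 42.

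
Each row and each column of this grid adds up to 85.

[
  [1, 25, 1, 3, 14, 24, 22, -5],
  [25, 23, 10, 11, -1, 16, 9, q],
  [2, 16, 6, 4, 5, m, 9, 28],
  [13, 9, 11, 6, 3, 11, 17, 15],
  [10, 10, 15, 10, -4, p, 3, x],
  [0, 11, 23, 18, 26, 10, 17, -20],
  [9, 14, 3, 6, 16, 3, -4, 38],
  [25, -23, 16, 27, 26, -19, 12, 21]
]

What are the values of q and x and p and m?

q = -8, x = 16, p = 25, m = 15

Row 2 has 25 + 23 + 10 + 11 − 1 + 16 + 9 = 93; the blank must be 85 − 93 = -8.
Row 3 has 2 + 16 + 6 + 4 + 5 + 9 + 28 = 70; the blank must be 85 − 70 = 15.
Column 6 has 24 + 16 + 15 + 11 + 10 + 3 − 19 = 60; the blank must be 85 − 60 = 25.
Row 5 has 10 + 10 + 15 + 10 − 4 + 25 + 3 = 69; the blank must be 85 − 69 = 16.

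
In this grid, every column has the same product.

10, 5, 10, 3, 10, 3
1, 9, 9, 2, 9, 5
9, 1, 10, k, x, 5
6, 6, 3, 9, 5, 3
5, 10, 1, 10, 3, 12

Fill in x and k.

x = 2, k = 5

Columns 1 and 3 each multiply to 2700, so every column has product 2700.
Column 5: 10×9×5×3 = 1350, so the missing entry is 2700 ÷ 1350 = 2.
Column 4: 3×2×9×10 = 540, so the missing entry is 2700 ÷ 540 = 5.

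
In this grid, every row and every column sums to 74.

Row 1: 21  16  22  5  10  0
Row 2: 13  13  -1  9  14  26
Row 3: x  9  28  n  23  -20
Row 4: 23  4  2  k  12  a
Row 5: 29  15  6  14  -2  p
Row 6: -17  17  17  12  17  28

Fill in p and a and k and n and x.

p = 12, a = 28, k = 5, n = 29, x = 5

Column 1 has 21 + 13 + 23 + 29 − 17 = 69; the blank must be 74 − 69 = 5.
Row 3 has 5 + 9 + 28 + 23 − 20 = 45; the blank must be 74 − 45 = 29.
Row 5 has 29 + 15 + 6 + 14 − 2 = 62; the blank must be 74 − 62 = 12.
Column 4 has 5 + 9 + 29 + 14 + 12 = 69; the blank must be 74 − 69 = 5.
Row 4 has 23 + 4 + 2 + 5 + 12 = 46; the blank must be 74 − 46 = 28.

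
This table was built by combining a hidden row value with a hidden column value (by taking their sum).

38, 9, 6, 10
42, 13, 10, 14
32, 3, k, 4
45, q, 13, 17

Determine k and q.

k = 0, q = 16

The difference between any two rows is the same in every column — this is an addition table with the headers hidden.
Row 3 minus row 1 is 4 − 10 = -6, so its entry in column 3 is 6 + (-6) = 0.
Row 4 minus row 1 is 17 − 10 = 7, so its entry in column 2 is 9 + 7 = 16.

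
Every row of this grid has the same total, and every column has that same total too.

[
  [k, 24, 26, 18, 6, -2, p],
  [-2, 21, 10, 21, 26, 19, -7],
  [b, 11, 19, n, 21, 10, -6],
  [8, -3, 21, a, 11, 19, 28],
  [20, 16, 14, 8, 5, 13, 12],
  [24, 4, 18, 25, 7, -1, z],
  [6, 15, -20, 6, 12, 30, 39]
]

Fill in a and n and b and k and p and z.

Rows 2 and 5 both sum to 88, so that's the common total.
Row 4 has 8 − 3 + 21 + 11 + 19 + 28 = 84; the blank must be 88 − 84 = 4.
Column 4 has 18 + 21 + 4 + 8 + 25 + 6 = 82; the blank must be 88 − 82 = 6.
Row 3 has 11 + 19 + 6 + 21 + 10 − 6 = 61; the blank must be 88 − 61 = 27.
Column 1 has -2 + 27 + 8 + 20 + 24 + 6 = 83; the blank must be 88 − 83 = 5.
Row 1 has 5 + 24 + 26 + 18 + 6 − 2 = 77; the blank must be 88 − 77 = 11.
Row 6 has 24 + 4 + 18 + 25 + 7 − 1 = 77; the blank must be 88 − 77 = 11.

a = 4, n = 6, b = 27, k = 5, p = 11, z = 11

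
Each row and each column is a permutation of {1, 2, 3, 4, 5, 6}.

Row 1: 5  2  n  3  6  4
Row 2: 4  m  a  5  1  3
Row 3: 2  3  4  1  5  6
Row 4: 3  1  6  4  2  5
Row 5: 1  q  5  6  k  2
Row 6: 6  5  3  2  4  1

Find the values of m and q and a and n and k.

At (row 5, col 5): column 5 already has {1, 2, 4, 5, 6}, so the value is 3.
Cell (1,3): row 1 already has {2, 3, 4, 5, 6} → 1.
Cell (2,3): column 3 already has {1, 3, 4, 5, 6} → 2.
For row 2, column 2: row 2 already has {1, 2, 3, 4, 5}; that leaves 6.
Cell (5,2): row 5 already has {1, 2, 3, 5, 6} → 4.

m = 6, q = 4, a = 2, n = 1, k = 3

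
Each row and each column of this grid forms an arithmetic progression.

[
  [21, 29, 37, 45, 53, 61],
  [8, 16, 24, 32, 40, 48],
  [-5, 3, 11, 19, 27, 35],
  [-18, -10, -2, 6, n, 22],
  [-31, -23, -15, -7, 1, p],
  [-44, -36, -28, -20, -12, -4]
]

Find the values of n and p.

n = 14, p = 9

Along each row the entries change by 8 per step; down each column they change by -13.
Row 4: from -18 at column 1, stepping by 8 to column 5 gives 14.
Row 5: from -31 at column 1, stepping by 8 to column 6 gives 9.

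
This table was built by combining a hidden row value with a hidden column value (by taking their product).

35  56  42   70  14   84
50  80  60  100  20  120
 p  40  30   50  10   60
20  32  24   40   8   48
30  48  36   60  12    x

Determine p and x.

p = 25, x = 72

Each row is a constant multiple of every other row — this is a multiplication table with the headers hidden.
Row 3 is 30/42 = 5/7 times row 1, so its entry in column 1 is 35 × 5/7 = 25.
Row 5 is 36/42 = 6/7 times row 1, so its entry in column 6 is 84 × 6/7 = 72.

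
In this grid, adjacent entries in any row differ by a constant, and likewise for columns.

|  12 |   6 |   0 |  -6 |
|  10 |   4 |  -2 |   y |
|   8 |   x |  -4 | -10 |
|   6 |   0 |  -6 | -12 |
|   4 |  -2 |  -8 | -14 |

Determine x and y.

x = 2, y = -8

Along each row the entries change by -6 per step; down each column they change by -2.
Row 3: from 8 at column 1, stepping by -6 to column 2 gives 2.
Row 2: from 10 at column 1, stepping by -6 to column 4 gives -8.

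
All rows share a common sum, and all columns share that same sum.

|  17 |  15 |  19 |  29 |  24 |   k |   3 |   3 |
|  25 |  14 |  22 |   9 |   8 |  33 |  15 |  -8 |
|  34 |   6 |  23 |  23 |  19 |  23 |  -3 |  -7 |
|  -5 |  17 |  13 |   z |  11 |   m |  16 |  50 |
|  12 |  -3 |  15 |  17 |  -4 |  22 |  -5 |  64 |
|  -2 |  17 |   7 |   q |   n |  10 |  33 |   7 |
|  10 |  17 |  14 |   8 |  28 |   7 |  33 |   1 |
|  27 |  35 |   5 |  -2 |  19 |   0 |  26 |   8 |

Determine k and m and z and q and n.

Rows 2 and 3 both sum to 118, so that's the common total.
Column 5 has 24 + 8 + 19 + 11 − 4 + 28 + 19 = 105; the blank must be 118 − 105 = 13.
Row 1 has 17 + 15 + 19 + 29 + 24 + 3 + 3 = 110; the blank must be 118 − 110 = 8.
Row 6 has -2 + 17 + 7 + 13 + 10 + 33 + 7 = 85; the blank must be 118 − 85 = 33.
Column 4 has 29 + 9 + 23 + 17 + 33 + 8 − 2 = 117; the blank must be 118 − 117 = 1.
Row 4 has -5 + 17 + 13 + 1 + 11 + 16 + 50 = 103; the blank must be 118 − 103 = 15.

k = 8, m = 15, z = 1, q = 33, n = 13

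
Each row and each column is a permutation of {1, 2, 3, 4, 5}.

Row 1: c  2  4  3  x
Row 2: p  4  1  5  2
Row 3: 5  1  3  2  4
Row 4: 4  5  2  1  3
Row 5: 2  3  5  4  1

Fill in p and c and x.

Cell (2,1): row 2 already has {1, 2, 4, 5} → 3.
For row 1, column 5: column 5 already has {1, 2, 3, 4}; that leaves 5.
At (row 1, col 1): row 1 already has {2, 3, 4, 5}, so the value is 1.

p = 3, c = 1, x = 5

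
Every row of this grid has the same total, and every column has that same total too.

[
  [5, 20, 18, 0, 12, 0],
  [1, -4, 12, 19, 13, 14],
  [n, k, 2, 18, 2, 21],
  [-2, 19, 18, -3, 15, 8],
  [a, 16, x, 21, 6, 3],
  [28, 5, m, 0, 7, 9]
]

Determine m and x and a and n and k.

Rows 1 and 2 both sum to 55, so that's the common total.
The known cells in column 2 total 56, leaving 55 − 56 = -1 for the blank.
The known cells in row 3 total 42, leaving 55 − 42 = 13 for the blank.
The known cells in column 1 total 45, leaving 55 − 45 = 10 for the blank.
The known cells in row 5 total 56, leaving 55 − 56 = -1 for the blank.
The known cells in row 6 total 49, leaving 55 − 49 = 6 for the blank.

m = 6, x = -1, a = 10, n = 13, k = -1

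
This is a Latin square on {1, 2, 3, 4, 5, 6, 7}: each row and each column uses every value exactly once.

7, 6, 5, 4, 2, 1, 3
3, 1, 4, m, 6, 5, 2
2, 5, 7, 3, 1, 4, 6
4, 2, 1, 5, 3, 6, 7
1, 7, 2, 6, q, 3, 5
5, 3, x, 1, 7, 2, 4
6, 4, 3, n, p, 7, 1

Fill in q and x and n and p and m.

At (row 5, col 5): row 5 already has {1, 2, 3, 5, 6, 7}, so the value is 4.
For row 7, column 5: column 5 already has {1, 2, 3, 4, 6, 7}; that leaves 5.
At (row 7, col 4): row 7 already has {1, 3, 4, 5, 6, 7}, so the value is 2.
Cell (2,4): row 2 already has {1, 2, 3, 4, 5, 6} → 7.
At (row 6, col 3): row 6 already has {1, 2, 3, 4, 5, 7}, so the value is 6.

q = 4, x = 6, n = 2, p = 5, m = 7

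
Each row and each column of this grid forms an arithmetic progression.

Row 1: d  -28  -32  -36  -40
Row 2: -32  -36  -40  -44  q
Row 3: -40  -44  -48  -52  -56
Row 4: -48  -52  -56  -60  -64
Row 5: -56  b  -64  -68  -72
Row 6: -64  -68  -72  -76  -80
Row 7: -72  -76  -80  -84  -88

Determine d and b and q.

Along each row the entries change by -4 per step; down each column they change by -8.
Row 1: from -28 at column 2, stepping by -4 to column 1 gives -24.
Row 5: from -56 at column 1, stepping by -4 to column 2 gives -60.
Row 2: from -32 at column 1, stepping by -4 to column 5 gives -48.

d = -24, b = -60, q = -48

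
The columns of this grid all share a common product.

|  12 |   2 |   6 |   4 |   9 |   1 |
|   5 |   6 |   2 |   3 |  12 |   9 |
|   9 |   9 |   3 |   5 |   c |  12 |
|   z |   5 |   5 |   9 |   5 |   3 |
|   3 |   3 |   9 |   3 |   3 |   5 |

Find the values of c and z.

Columns 2 and 6 each multiply to 1620, so every column has product 1620.
Column 5: 9×12×5×3 = 1620, so the missing entry is 1620 ÷ 1620 = 1.
Column 1: 12×5×9×3 = 1620, so the missing entry is 1620 ÷ 1620 = 1.

c = 1, z = 1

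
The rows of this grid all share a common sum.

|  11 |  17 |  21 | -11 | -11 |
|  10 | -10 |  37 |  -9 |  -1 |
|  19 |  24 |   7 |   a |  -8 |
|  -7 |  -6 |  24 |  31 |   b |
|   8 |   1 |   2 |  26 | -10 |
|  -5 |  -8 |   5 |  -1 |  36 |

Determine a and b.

Row 2 sums to 27 and so does row 6; that's the common total.
In row 3 the known cells total 42, leaving 27 − 42 = -15.
In row 4 the known cells total 42, leaving 27 − 42 = -15.

a = -15, b = -15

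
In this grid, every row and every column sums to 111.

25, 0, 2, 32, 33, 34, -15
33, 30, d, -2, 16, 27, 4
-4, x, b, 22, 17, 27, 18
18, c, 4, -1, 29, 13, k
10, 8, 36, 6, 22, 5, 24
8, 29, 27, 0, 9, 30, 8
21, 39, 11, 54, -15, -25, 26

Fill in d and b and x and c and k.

d = 3, b = 28, x = 3, c = 2, k = 46

Row 2: 33 + 30 − 2 + 16 + 27 + 4 = 108, so its missing entry is 111 − 108 = 3.
Column 3: 2 + 3 + 4 + 36 + 27 + 11 = 83, so its missing entry is 111 − 83 = 28.
Row 3: -4 + 28 + 22 + 17 + 27 + 18 = 108, so its missing entry is 111 − 108 = 3.
Column 2: 0 + 30 + 3 + 8 + 29 + 39 = 109, so its missing entry is 111 − 109 = 2.
Row 4: 18 + 2 + 4 − 1 + 29 + 13 = 65, so its missing entry is 111 − 65 = 46.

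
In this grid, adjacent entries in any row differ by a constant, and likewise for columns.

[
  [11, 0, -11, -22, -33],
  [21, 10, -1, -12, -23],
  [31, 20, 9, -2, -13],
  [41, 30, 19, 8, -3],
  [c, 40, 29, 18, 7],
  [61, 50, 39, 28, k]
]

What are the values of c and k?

Along each row the entries change by -11 per step; down each column they change by 10.
Row 5: from 40 at column 2, stepping by -11 to column 1 gives 51.
Row 6: from 61 at column 1, stepping by -11 to column 5 gives 17.

c = 51, k = 17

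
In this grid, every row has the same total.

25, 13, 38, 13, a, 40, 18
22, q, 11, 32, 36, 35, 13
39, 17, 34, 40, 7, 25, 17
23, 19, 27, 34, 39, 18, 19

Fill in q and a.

q = 30, a = 32

Rows 3 and 4 both add up to 179, so every row sums to 179.
Row 2: 22 + 11 + 32 + 36 + 35 + 13 = 149, so the missing entry is 179 − 149 = 30.
Row 1: 25 + 13 + 38 + 13 + 40 + 18 = 147, so the missing entry is 179 − 147 = 32.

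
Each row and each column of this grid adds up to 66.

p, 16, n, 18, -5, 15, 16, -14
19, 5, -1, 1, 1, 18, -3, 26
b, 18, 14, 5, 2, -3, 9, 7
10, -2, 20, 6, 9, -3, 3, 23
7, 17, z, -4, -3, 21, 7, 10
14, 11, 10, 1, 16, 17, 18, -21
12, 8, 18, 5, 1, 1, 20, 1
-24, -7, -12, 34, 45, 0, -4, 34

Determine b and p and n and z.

b = 14, p = 14, n = 6, z = 11

The known cells in row 3 total 52, leaving 66 − 52 = 14 for the blank.
The known cells in row 5 total 55, leaving 66 − 55 = 11 for the blank.
The known cells in column 3 total 60, leaving 66 − 60 = 6 for the blank.
The known cells in row 1 total 52, leaving 66 − 52 = 14 for the blank.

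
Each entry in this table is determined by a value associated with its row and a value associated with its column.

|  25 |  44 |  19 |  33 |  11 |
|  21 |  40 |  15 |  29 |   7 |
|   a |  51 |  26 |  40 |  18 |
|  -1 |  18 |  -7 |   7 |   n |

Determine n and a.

n = -15, a = 32

The difference between any two rows is the same in every column — this is an addition table with the headers hidden.
Row 4 minus row 1 is 18 − 44 = -26, so its entry in column 5 is 11 + (-26) = -15.
Row 3 minus row 1 is 51 − 44 = 7, so its entry in column 1 is 25 + 7 = 32.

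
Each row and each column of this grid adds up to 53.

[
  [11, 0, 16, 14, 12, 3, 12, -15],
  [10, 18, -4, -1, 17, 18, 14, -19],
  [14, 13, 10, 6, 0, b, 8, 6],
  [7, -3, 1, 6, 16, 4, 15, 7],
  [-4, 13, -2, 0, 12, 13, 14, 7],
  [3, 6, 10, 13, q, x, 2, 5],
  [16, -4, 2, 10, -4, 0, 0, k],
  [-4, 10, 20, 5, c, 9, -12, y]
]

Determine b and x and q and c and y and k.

Row 7: 16 − 4 + 2 + 10 − 4 + 0 + 0 = 20, so its missing entry is 53 − 20 = 33.
Column 8: -15 − 19 + 6 + 7 + 7 + 5 + 33 = 24, so its missing entry is 53 − 24 = 29.
Row 8: -4 + 10 + 20 + 5 + 9 − 12 + 29 = 57, so its missing entry is 53 − 57 = -4.
Column 5: 12 + 17 + 0 + 16 + 12 − 4 − 4 = 49, so its missing entry is 53 − 49 = 4.
Row 6: 3 + 6 + 10 + 13 + 4 + 2 + 5 = 43, so its missing entry is 53 − 43 = 10.
Row 3: 14 + 13 + 10 + 6 + 0 + 8 + 6 = 57, so its missing entry is 53 − 57 = -4.

b = -4, x = 10, q = 4, c = -4, y = 29, k = 33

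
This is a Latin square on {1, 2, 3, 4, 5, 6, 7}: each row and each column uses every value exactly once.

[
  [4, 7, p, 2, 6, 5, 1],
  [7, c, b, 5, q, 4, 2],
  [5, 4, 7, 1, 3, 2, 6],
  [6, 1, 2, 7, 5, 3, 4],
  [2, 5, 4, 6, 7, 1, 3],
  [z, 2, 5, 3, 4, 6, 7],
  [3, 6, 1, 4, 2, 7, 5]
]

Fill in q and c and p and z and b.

q = 1, c = 3, p = 3, z = 1, b = 6

For row 2, column 2: column 2 already has {1, 2, 4, 5, 6, 7}; that leaves 3.
Cell (2,5): column 5 already has {2, 3, 4, 5, 6, 7} → 1.
At (row 2, col 3): row 2 already has {1, 2, 3, 4, 5, 7}, so the value is 6.
For row 1, column 3: row 1 already has {1, 2, 4, 5, 6, 7}; that leaves 3.
Cell (6,1): row 6 already has {2, 3, 4, 5, 6, 7} → 1.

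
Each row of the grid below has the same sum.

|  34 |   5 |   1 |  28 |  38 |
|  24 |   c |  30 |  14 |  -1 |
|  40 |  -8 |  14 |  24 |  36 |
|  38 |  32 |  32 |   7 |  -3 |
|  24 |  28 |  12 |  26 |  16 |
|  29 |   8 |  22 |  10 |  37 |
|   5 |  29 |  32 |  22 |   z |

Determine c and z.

Row 1 sums to 106 and so does row 3; that's the common total.
In row 2 the known cells total 67, leaving 106 − 67 = 39.
In row 7 the known cells total 88, leaving 106 − 88 = 18.

c = 39, z = 18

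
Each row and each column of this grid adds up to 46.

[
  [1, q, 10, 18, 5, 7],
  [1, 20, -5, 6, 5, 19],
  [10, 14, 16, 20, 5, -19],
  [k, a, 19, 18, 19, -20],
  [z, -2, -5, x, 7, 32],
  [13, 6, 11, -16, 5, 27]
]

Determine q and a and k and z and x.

q = 5, a = 3, k = 7, z = 14, x = 0

The known cells in row 1 total 41, leaving 46 − 41 = 5 for the blank.
The known cells in column 4 total 46, leaving 46 − 46 = 0 for the blank.
The known cells in row 5 total 32, leaving 46 − 32 = 14 for the blank.
The known cells in column 2 total 43, leaving 46 − 43 = 3 for the blank.
The known cells in row 4 total 39, leaving 46 − 39 = 7 for the blank.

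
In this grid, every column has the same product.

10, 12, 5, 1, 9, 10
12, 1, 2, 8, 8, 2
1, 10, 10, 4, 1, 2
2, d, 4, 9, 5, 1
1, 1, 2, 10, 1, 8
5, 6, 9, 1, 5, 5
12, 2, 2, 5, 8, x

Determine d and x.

Columns 4 and 5 each multiply to 14400, so every column has product 14400.
Column 2: 12×1×10×1×6×2 = 1440, so the missing entry is 14400 ÷ 1440 = 10.
Column 6: 10×2×2×1×8×5 = 1600, so the missing entry is 14400 ÷ 1600 = 9.

d = 10, x = 9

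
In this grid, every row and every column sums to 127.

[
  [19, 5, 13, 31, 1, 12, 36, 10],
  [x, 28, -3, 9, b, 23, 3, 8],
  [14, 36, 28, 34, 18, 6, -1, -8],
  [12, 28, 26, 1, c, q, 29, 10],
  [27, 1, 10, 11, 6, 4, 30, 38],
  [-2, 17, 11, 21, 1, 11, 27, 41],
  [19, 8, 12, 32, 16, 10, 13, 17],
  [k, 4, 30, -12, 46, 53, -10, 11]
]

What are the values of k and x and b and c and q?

k = 5, x = 33, b = 26, c = 13, q = 8

Row 8 has 4 + 30 − 12 + 46 + 53 − 10 + 11 = 122; the blank must be 127 − 122 = 5.
Column 1 has 19 + 14 + 12 + 27 − 2 + 19 + 5 = 94; the blank must be 127 − 94 = 33.
Row 2 has 33 + 28 − 3 + 9 + 23 + 3 + 8 = 101; the blank must be 127 − 101 = 26.
Column 5 has 1 + 26 + 18 + 6 + 1 + 16 + 46 = 114; the blank must be 127 − 114 = 13.
Row 4 has 12 + 28 + 26 + 1 + 13 + 29 + 10 = 119; the blank must be 127 − 119 = 8.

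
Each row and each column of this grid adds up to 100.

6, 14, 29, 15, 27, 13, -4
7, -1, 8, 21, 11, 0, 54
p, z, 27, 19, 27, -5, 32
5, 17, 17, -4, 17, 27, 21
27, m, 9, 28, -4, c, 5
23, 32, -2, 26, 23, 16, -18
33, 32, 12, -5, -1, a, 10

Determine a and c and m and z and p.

a = 19, c = 30, m = 5, z = 1, p = -1

Row 7 has 33 + 32 + 12 − 5 − 1 + 10 = 81; the blank must be 100 − 81 = 19.
Column 1 has 6 + 7 + 5 + 27 + 23 + 33 = 101; the blank must be 100 − 101 = -1.
Row 3 has -1 + 27 + 19 + 27 − 5 + 32 = 99; the blank must be 100 − 99 = 1.
Column 6 has 13 + 0 − 5 + 27 + 16 + 19 = 70; the blank must be 100 − 70 = 30.
Row 5 has 27 + 9 + 28 − 4 + 30 + 5 = 95; the blank must be 100 − 95 = 5.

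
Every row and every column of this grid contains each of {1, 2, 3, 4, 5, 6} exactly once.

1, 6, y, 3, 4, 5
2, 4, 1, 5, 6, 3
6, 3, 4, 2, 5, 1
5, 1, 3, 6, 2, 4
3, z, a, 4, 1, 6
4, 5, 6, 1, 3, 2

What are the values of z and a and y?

z = 2, a = 5, y = 2

For row 1, column 3: row 1 already has {1, 3, 4, 5, 6}; that leaves 2.
For row 5, column 2: column 2 already has {1, 3, 4, 5, 6}; that leaves 2.
At (row 5, col 3): row 5 already has {1, 2, 3, 4, 6}, so the value is 5.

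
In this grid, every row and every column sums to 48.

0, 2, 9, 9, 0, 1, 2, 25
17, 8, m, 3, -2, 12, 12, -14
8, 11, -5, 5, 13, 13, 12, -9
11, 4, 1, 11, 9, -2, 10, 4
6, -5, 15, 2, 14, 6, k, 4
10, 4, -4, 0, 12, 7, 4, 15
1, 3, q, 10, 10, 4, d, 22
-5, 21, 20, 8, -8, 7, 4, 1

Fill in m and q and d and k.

m = 12, q = 0, d = -2, k = 6

Row 2 has 17 + 8 + 3 − 2 + 12 + 12 − 14 = 36; the blank must be 48 − 36 = 12.
Column 3 has 9 + 12 − 5 + 1 + 15 − 4 + 20 = 48; the blank must be 48 − 48 = 0.
Row 7 has 1 + 3 + 0 + 10 + 10 + 4 + 22 = 50; the blank must be 48 − 50 = -2.
Row 5 has 6 − 5 + 15 + 2 + 14 + 6 + 4 = 42; the blank must be 48 − 42 = 6.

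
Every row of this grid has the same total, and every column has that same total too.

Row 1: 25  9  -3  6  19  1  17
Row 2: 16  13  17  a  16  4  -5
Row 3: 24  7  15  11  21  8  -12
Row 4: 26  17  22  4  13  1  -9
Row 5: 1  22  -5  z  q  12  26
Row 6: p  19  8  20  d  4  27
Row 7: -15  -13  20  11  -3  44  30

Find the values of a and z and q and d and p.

a = 13, z = 9, q = 9, d = -1, p = -3

Rows 1 and 3 both sum to 74, so that's the common total.
Column 1: 25 + 16 + 24 + 26 + 1 − 15 = 77, so its missing entry is 74 − 77 = -3.
Row 6: -3 + 19 + 8 + 20 + 4 + 27 = 75, so its missing entry is 74 − 75 = -1.
Column 5: 19 + 16 + 21 + 13 − 1 − 3 = 65, so its missing entry is 74 − 65 = 9.
Row 5: 1 + 22 − 5 + 9 + 12 + 26 = 65, so its missing entry is 74 − 65 = 9.
Row 2: 16 + 13 + 17 + 16 + 4 − 5 = 61, so its missing entry is 74 − 61 = 13.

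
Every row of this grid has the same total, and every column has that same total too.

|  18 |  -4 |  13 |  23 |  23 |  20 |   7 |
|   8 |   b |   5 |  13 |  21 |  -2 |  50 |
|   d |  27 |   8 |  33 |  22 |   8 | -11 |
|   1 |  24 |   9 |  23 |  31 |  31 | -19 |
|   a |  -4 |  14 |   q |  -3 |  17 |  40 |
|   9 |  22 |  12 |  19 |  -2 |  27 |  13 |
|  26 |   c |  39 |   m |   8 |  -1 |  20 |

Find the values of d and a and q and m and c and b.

d = 13, a = 25, q = 11, m = -22, c = 30, b = 5

Rows 1 and 4 both sum to 100, so that's the common total.
Row 2: 8 + 5 + 13 + 21 − 2 + 50 = 95, so its missing entry is 100 − 95 = 5.
Column 2: -4 + 5 + 27 + 24 − 4 + 22 = 70, so its missing entry is 100 − 70 = 30.
Row 3: 27 + 8 + 33 + 22 + 8 − 11 = 87, so its missing entry is 100 − 87 = 13.
Column 1: 18 + 8 + 13 + 1 + 9 + 26 = 75, so its missing entry is 100 − 75 = 25.
Row 5: 25 − 4 + 14 − 3 + 17 + 40 = 89, so its missing entry is 100 − 89 = 11.
Row 7: 26 + 30 + 39 + 8 − 1 + 20 = 122, so its missing entry is 100 − 122 = -22.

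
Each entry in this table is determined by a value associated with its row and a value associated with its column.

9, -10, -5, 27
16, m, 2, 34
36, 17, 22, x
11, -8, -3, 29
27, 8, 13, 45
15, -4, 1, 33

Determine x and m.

The difference between any two rows is the same in every column — this is an addition table with the headers hidden.
Row 3 minus row 1 is 36 − 9 = 27, so its entry in column 4 is 27 + 27 = 54.
Row 2 minus row 1 is 16 − 9 = 7, so its entry in column 2 is -10 + 7 = -3.

x = 54, m = -3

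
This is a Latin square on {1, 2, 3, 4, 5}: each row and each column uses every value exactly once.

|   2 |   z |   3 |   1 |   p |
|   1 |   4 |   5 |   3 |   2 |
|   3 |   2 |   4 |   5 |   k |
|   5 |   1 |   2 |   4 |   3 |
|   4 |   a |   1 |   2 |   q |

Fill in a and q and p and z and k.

a = 3, q = 5, p = 4, z = 5, k = 1

For row 3, column 5: row 3 already has {2, 3, 4, 5}; that leaves 1.
At (row 1, col 2): row 1 is missing {4, 5} and column 2 is missing {3, 5}, so the value is 5.
Cell (1,5): row 1 already has {1, 2, 3, 5} → 4.
For row 5, column 5: column 5 already has {1, 2, 3, 4}; that leaves 5.
Cell (5,2): row 5 already has {1, 2, 4, 5} → 3.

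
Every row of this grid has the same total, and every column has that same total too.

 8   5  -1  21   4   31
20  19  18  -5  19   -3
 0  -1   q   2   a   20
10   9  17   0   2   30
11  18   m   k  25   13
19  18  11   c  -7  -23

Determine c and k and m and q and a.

c = 50, k = 0, m = 1, q = 22, a = 25

Rows 1 and 2 both sum to 68, so that's the common total.
The known cells in column 5 total 43, leaving 68 − 43 = 25 for the blank.
The known cells in row 3 total 46, leaving 68 − 46 = 22 for the blank.
The known cells in column 3 total 67, leaving 68 − 67 = 1 for the blank.
The known cells in row 5 total 68, leaving 68 − 68 = 0 for the blank.
The known cells in row 6 total 18, leaving 68 − 18 = 50 for the blank.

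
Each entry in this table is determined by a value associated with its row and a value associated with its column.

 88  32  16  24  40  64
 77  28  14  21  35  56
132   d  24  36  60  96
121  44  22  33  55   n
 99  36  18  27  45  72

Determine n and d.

Each row is a constant multiple of every other row — this is a multiplication table with the headers hidden.
Row 4 is 22/16 = 11/8 times row 1, so its entry in column 6 is 64 × 11/8 = 88.
Row 3 is 24/16 = 3/2 times row 1, so its entry in column 2 is 32 × 3/2 = 48.

n = 88, d = 48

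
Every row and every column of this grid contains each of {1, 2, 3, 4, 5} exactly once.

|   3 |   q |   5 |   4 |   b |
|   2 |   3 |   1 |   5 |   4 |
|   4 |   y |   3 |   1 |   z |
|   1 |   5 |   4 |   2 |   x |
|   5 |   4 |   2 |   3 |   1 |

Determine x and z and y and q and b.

x = 3, z = 5, y = 2, q = 1, b = 2

At (row 4, col 5): row 4 already has {1, 2, 4, 5}, so the value is 3.
At (row 1, col 5): row 1 is missing {1, 2} and column 5 is missing {2, 5}, so the value is 2.
Cell (1,2): row 1 already has {2, 3, 4, 5} → 1.
For row 3, column 5: column 5 already has {1, 2, 3, 4}; that leaves 5.
Cell (3,2): row 3 already has {1, 3, 4, 5} → 2.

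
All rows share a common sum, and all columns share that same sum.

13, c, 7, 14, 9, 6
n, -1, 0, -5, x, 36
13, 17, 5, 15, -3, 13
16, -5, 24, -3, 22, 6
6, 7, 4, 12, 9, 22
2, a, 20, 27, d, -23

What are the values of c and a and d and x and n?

Rows 3 and 4 both sum to 60, so that's the common total.
Row 1 has 13 + 7 + 14 + 9 + 6 = 49; the blank must be 60 − 49 = 11.
Column 2 has 11 − 1 + 17 − 5 + 7 = 29; the blank must be 60 − 29 = 31.
Row 6 has 2 + 31 + 20 + 27 − 23 = 57; the blank must be 60 − 57 = 3.
Column 5 has 9 − 3 + 22 + 9 + 3 = 40; the blank must be 60 − 40 = 20.
Row 2 has -1 + 0 − 5 + 20 + 36 = 50; the blank must be 60 − 50 = 10.

c = 11, a = 31, d = 3, x = 20, n = 10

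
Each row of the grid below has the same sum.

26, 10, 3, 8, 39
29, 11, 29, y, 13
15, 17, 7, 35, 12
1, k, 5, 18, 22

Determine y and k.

y = 4, k = 40

Rows 1 and 3 both add up to 86, so every row sums to 86.
Row 2: 29 + 11 + 29 + 13 = 82, so the missing entry is 86 − 82 = 4.
Row 4: 1 + 5 + 18 + 22 = 46, so the missing entry is 86 − 46 = 40.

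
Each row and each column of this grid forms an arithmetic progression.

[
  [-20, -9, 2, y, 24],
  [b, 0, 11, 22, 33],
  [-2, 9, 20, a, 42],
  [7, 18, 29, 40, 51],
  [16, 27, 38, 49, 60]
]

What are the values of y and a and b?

Along each row the entries change by 11 per step; down each column they change by 9.
Row 1: from -20 at column 1, stepping by 11 to column 4 gives 13.
Row 3: from -2 at column 1, stepping by 11 to column 4 gives 31.
Row 2: from 0 at column 2, stepping by 11 to column 1 gives -11.

y = 13, a = 31, b = -11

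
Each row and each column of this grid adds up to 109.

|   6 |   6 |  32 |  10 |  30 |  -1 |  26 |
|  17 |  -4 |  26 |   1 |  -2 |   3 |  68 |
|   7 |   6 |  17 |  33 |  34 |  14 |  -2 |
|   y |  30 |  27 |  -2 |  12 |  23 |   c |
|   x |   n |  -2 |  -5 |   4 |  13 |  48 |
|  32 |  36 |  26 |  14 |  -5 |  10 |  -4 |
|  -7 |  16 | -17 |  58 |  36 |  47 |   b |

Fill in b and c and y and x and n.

Row 7: -7 + 16 − 17 + 58 + 36 + 47 = 133, so its missing entry is 109 − 133 = -24.
Column 7: 26 + 68 − 2 + 48 − 4 − 24 = 112, so its missing entry is 109 − 112 = -3.
Row 4: 30 + 27 − 2 + 12 + 23 − 3 = 87, so its missing entry is 109 − 87 = 22.
Column 1: 6 + 17 + 7 + 22 + 32 − 7 = 77, so its missing entry is 109 − 77 = 32.
Row 5: 32 − 2 − 5 + 4 + 13 + 48 = 90, so its missing entry is 109 − 90 = 19.

b = -24, c = -3, y = 22, x = 32, n = 19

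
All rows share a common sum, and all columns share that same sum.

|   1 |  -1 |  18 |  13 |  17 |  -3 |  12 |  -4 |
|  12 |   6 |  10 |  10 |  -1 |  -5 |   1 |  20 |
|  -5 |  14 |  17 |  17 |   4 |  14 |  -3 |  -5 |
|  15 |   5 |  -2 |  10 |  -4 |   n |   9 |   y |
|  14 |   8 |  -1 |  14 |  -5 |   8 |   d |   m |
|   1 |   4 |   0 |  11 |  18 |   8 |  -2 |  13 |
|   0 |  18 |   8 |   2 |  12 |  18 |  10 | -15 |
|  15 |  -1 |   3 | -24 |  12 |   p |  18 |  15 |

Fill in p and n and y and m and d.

p = 15, n = -2, y = 22, m = 7, d = 8

Rows 1 and 2 both sum to 53, so that's the common total.
Column 7 has 12 + 1 − 3 + 9 − 2 + 10 + 18 = 45; the blank must be 53 − 45 = 8.
Row 8 has 15 − 1 + 3 − 24 + 12 + 18 + 15 = 38; the blank must be 53 − 38 = 15.
Row 5 has 14 + 8 − 1 + 14 − 5 + 8 + 8 = 46; the blank must be 53 − 46 = 7.
Column 8 has -4 + 20 − 5 + 7 + 13 − 15 + 15 = 31; the blank must be 53 − 31 = 22.
Row 4 has 15 + 5 − 2 + 10 − 4 + 9 + 22 = 55; the blank must be 53 − 55 = -2.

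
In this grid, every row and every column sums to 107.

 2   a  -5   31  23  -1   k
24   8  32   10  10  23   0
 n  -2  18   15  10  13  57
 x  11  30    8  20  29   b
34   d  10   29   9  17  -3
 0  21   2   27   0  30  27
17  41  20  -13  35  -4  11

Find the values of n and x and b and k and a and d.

n = -4, x = 34, b = -25, k = 40, a = 17, d = 11

Row 3 has -2 + 18 + 15 + 10 + 13 + 57 = 111; the blank must be 107 − 111 = -4.
Column 1 has 2 + 24 − 4 + 34 + 0 + 17 = 73; the blank must be 107 − 73 = 34.
Row 4 has 34 + 11 + 30 + 8 + 20 + 29 = 132; the blank must be 107 − 132 = -25.
Column 7 has 0 + 57 − 25 − 3 + 27 + 11 = 67; the blank must be 107 − 67 = 40.
Row 1 has 2 − 5 + 31 + 23 − 1 + 40 = 90; the blank must be 107 − 90 = 17.
Row 5 has 34 + 10 + 29 + 9 + 17 − 3 = 96; the blank must be 107 − 96 = 11.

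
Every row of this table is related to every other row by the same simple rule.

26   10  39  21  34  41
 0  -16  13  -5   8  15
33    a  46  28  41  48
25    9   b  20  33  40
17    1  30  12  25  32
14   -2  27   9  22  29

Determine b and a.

b = 38, a = 17

The difference between any two rows is the same in every column — this is an addition table with the headers hidden.
Row 4 minus row 1 is 25 − 26 = -1, so its entry in column 3 is 39 + (-1) = 38.
Row 3 minus row 1 is 33 − 26 = 7, so its entry in column 2 is 10 + 7 = 17.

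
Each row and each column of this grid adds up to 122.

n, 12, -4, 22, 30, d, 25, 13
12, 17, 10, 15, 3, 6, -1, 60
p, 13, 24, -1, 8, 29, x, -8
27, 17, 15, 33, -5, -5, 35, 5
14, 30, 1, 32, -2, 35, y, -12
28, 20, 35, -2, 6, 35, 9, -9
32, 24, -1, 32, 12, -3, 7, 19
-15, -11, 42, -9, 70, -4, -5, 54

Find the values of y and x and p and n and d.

Row 5 has 14 + 30 + 1 + 32 − 2 + 35 − 12 = 98; the blank must be 122 − 98 = 24.
Column 7 has 25 − 1 + 35 + 24 + 9 + 7 − 5 = 94; the blank must be 122 − 94 = 28.
Row 3 has 13 + 24 − 1 + 8 + 29 + 28 − 8 = 93; the blank must be 122 − 93 = 29.
Column 1 has 12 + 29 + 27 + 14 + 28 + 32 − 15 = 127; the blank must be 122 − 127 = -5.
Row 1 has -5 + 12 − 4 + 22 + 30 + 25 + 13 = 93; the blank must be 122 − 93 = 29.

y = 24, x = 28, p = 29, n = -5, d = 29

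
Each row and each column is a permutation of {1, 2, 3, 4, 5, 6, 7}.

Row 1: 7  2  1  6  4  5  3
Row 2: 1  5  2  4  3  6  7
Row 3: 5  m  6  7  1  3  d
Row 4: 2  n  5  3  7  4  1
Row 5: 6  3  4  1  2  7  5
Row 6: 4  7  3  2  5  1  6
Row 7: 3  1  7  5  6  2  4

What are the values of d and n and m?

For row 4, column 2: row 4 already has {1, 2, 3, 4, 5, 7}; that leaves 6.
At (row 3, col 7): column 7 already has {1, 3, 4, 5, 6, 7}, so the value is 2.
Cell (3,2): row 3 already has {1, 2, 3, 5, 6, 7} → 4.

d = 2, n = 6, m = 4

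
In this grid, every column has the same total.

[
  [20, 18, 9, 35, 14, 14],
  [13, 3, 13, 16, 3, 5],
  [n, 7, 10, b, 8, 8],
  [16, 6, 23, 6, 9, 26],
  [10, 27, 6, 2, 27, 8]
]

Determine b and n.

Columns 2 and 3 both add up to 61, so every column sums to 61.
Column 4: 35 + 16 + 6 + 2 = 59, so the missing entry is 61 − 59 = 2.
Column 1: 20 + 13 + 16 + 10 = 59, so the missing entry is 61 − 59 = 2.

b = 2, n = 2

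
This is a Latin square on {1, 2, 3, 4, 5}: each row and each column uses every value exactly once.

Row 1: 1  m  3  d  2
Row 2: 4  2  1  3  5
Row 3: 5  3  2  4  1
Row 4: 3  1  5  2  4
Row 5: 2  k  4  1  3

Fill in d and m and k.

Cell (1,4): column 4 already has {1, 2, 3, 4} → 5.
Cell (1,2): row 1 already has {1, 2, 3, 5} → 4.
Cell (5,2): row 5 already has {1, 2, 3, 4} → 5.

d = 5, m = 4, k = 5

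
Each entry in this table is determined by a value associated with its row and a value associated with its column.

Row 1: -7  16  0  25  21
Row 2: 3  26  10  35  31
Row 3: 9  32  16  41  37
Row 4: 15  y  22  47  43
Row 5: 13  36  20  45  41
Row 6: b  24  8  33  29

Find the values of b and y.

b = 1, y = 38

The difference between any two rows is the same in every column — this is an addition table with the headers hidden.
Row 6 minus row 1 is 29 − 21 = 8, so its entry in column 1 is -7 + 8 = 1.
Row 4 minus row 1 is 43 − 21 = 22, so its entry in column 2 is 16 + 22 = 38.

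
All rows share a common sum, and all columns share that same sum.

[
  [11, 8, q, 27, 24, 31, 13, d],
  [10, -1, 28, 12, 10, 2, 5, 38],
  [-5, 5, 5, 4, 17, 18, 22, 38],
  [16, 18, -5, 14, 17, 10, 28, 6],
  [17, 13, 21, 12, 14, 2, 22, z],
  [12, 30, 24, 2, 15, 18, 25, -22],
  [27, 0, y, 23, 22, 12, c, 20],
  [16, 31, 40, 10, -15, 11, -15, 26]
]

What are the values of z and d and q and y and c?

z = 3, d = -5, q = -5, y = -4, c = 4

Rows 2 and 3 both sum to 104, so that's the common total.
The known cells in column 7 total 100, leaving 104 − 100 = 4 for the blank.
The known cells in row 7 total 108, leaving 104 − 108 = -4 for the blank.
The known cells in column 3 total 109, leaving 104 − 109 = -5 for the blank.
The known cells in row 1 total 109, leaving 104 − 109 = -5 for the blank.
The known cells in row 5 total 101, leaving 104 − 101 = 3 for the blank.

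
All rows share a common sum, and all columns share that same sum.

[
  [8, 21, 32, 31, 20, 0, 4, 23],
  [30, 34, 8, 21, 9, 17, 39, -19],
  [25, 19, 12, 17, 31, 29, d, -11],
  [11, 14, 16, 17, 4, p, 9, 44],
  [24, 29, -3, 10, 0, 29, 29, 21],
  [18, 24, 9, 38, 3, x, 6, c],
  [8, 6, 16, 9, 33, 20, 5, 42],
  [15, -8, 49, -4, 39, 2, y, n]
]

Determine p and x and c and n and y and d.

Rows 1 and 2 both sum to 139, so that's the common total.
Row 3 has 25 + 19 + 12 + 17 + 31 + 29 − 11 = 122; the blank must be 139 − 122 = 17.
Column 7 has 4 + 39 + 17 + 9 + 29 + 6 + 5 = 109; the blank must be 139 − 109 = 30.
Row 8 has 15 − 8 + 49 − 4 + 39 + 2 + 30 = 123; the blank must be 139 − 123 = 16.
Column 8 has 23 − 19 − 11 + 44 + 21 + 42 + 16 = 116; the blank must be 139 − 116 = 23.
Row 6 has 18 + 24 + 9 + 38 + 3 + 6 + 23 = 121; the blank must be 139 − 121 = 18.
Row 4 has 11 + 14 + 16 + 17 + 4 + 9 + 44 = 115; the blank must be 139 − 115 = 24.

p = 24, x = 18, c = 23, n = 16, y = 30, d = 17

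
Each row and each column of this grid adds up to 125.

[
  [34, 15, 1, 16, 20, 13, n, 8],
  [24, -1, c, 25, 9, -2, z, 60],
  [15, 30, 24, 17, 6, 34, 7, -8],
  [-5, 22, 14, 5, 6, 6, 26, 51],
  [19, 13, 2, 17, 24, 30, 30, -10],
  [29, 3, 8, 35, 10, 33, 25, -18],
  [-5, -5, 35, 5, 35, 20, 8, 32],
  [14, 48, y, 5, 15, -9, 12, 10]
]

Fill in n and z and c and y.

n = 18, z = -1, c = 11, y = 30

Row 8 has 14 + 48 + 5 + 15 − 9 + 12 + 10 = 95; the blank must be 125 − 95 = 30.
Column 3 has 1 + 24 + 14 + 2 + 8 + 35 + 30 = 114; the blank must be 125 − 114 = 11.
Row 2 has 24 − 1 + 11 + 25 + 9 − 2 + 60 = 126; the blank must be 125 − 126 = -1.
Row 1 has 34 + 15 + 1 + 16 + 20 + 13 + 8 = 107; the blank must be 125 − 107 = 18.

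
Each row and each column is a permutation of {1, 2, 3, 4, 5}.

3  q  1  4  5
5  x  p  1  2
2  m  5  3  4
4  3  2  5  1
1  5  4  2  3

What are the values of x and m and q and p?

x = 4, m = 1, q = 2, p = 3

Cell (1,2): row 1 already has {1, 3, 4, 5} → 2.
Cell (2,3): column 3 already has {1, 2, 4, 5} → 3.
Cell (2,2): row 2 already has {1, 2, 3, 5} → 4.
Cell (3,2): row 3 already has {2, 3, 4, 5} → 1.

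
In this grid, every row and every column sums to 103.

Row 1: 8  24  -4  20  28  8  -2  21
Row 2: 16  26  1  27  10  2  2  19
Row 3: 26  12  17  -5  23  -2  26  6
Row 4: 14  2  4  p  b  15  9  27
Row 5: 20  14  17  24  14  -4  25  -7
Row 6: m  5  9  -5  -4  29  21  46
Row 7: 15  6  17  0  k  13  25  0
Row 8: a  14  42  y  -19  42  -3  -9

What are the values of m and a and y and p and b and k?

m = 2, a = 2, y = 34, p = 8, b = 24, k = 27

Row 7 has 15 + 6 + 17 + 0 + 13 + 25 + 0 = 76; the blank must be 103 − 76 = 27.
Column 5 has 28 + 10 + 23 + 14 − 4 + 27 − 19 = 79; the blank must be 103 − 79 = 24.
Row 4 has 14 + 2 + 4 + 24 + 15 + 9 + 27 = 95; the blank must be 103 − 95 = 8.
Column 4 has 20 + 27 − 5 + 8 + 24 − 5 + 0 = 69; the blank must be 103 − 69 = 34.
Row 8 has 14 + 42 + 34 − 19 + 42 − 3 − 9 = 101; the blank must be 103 − 101 = 2.
Row 6 has 5 + 9 − 5 − 4 + 29 + 21 + 46 = 101; the blank must be 103 − 101 = 2.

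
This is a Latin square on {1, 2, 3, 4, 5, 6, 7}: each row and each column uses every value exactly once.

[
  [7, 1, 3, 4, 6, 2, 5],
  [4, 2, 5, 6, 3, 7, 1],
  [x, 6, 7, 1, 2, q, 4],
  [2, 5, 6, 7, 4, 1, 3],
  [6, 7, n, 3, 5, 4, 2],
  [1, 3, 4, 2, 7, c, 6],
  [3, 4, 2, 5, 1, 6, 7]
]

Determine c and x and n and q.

c = 5, x = 5, n = 1, q = 3

For row 6, column 6: row 6 already has {1, 2, 3, 4, 6, 7}; that leaves 5.
At (row 3, col 6): column 6 already has {1, 2, 4, 5, 6, 7}, so the value is 3.
For row 3, column 1: row 3 already has {1, 2, 3, 4, 6, 7}; that leaves 5.
For row 5, column 3: row 5 already has {2, 3, 4, 5, 6, 7}; that leaves 1.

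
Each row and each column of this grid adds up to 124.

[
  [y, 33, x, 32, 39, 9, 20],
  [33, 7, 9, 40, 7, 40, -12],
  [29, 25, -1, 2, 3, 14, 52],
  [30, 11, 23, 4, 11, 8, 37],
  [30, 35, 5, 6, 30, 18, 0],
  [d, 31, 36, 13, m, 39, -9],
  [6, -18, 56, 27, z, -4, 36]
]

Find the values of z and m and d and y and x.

Row 7: 6 − 18 + 56 + 27 − 4 + 36 = 103, so its missing entry is 124 − 103 = 21.
Column 5: 39 + 7 + 3 + 11 + 30 + 21 = 111, so its missing entry is 124 − 111 = 13.
Column 3: 9 − 1 + 23 + 5 + 36 + 56 = 128, so its missing entry is 124 − 128 = -4.
Row 1: 33 − 4 + 32 + 39 + 9 + 20 = 129, so its missing entry is 124 − 129 = -5.
Row 6: 31 + 36 + 13 + 13 + 39 − 9 = 123, so its missing entry is 124 − 123 = 1.

z = 21, m = 13, d = 1, y = -5, x = -4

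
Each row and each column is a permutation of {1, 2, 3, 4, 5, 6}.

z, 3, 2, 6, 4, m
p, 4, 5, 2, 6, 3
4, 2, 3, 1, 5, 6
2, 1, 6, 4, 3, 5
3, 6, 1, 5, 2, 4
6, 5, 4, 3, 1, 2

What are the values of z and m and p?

At (row 2, col 1): row 2 already has {2, 3, 4, 5, 6}, so the value is 1.
For row 1, column 6: column 6 already has {2, 3, 4, 5, 6}; that leaves 1.
At (row 1, col 1): row 1 already has {1, 2, 3, 4, 6}, so the value is 5.

z = 5, m = 1, p = 1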